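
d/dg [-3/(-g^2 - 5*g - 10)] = 3*(-2*g - 5)/(g^2 + 5*g + 10)^2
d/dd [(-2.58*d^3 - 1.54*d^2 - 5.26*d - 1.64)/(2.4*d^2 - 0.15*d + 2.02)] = (-6.192*d^4 + 0.773999999999999*d^3 - 2.7798*d^2 + 1.6504*d - 10.8712)/(5.76*d^4 - 0.72*d^3 + 9.7185*d^2 - 0.606*d + 4.0804)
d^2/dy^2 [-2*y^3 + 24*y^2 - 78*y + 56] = 48 - 12*y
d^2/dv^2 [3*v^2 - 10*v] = 6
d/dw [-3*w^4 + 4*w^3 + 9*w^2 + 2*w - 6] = -12*w^3 + 12*w^2 + 18*w + 2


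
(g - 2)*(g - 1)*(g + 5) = g^3 + 2*g^2 - 13*g + 10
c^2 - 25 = (c - 5)*(c + 5)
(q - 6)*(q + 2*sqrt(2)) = q^2 - 6*q + 2*sqrt(2)*q - 12*sqrt(2)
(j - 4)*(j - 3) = j^2 - 7*j + 12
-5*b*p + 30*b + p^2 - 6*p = (-5*b + p)*(p - 6)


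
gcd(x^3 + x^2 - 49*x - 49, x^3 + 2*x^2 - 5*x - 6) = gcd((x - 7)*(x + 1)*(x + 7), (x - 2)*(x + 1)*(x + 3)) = x + 1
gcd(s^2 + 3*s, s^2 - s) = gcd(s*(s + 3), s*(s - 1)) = s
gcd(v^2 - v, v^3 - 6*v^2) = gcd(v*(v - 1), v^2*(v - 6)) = v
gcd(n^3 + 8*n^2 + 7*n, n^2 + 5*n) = n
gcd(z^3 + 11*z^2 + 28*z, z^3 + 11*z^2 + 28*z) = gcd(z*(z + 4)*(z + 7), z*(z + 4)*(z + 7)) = z^3 + 11*z^2 + 28*z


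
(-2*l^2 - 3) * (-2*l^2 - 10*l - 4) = 4*l^4 + 20*l^3 + 14*l^2 + 30*l + 12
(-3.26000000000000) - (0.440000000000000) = -3.70000000000000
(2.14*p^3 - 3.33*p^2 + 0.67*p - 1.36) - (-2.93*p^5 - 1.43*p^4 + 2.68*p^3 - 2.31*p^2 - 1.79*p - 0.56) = 2.93*p^5 + 1.43*p^4 - 0.54*p^3 - 1.02*p^2 + 2.46*p - 0.8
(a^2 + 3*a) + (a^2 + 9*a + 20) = 2*a^2 + 12*a + 20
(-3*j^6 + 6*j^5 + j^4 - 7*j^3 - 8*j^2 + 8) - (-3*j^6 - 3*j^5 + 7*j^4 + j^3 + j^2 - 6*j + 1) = 9*j^5 - 6*j^4 - 8*j^3 - 9*j^2 + 6*j + 7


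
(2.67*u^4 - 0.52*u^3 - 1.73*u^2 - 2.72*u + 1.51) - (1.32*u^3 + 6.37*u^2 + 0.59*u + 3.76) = 2.67*u^4 - 1.84*u^3 - 8.1*u^2 - 3.31*u - 2.25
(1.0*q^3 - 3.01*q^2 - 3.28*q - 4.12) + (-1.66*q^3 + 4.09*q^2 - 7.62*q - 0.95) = -0.66*q^3 + 1.08*q^2 - 10.9*q - 5.07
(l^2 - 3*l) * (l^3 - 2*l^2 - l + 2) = l^5 - 5*l^4 + 5*l^3 + 5*l^2 - 6*l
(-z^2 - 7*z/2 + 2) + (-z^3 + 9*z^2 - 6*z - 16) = -z^3 + 8*z^2 - 19*z/2 - 14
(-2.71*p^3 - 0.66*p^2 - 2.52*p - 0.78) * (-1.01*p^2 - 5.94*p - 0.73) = 2.7371*p^5 + 16.764*p^4 + 8.4439*p^3 + 16.2384*p^2 + 6.4728*p + 0.5694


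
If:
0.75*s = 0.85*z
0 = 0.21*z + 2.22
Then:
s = -11.98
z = -10.57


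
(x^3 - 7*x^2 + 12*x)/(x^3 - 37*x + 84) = x/(x + 7)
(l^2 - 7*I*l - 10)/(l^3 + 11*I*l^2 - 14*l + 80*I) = (l - 5*I)/(l^2 + 13*I*l - 40)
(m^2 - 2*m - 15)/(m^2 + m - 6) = (m - 5)/(m - 2)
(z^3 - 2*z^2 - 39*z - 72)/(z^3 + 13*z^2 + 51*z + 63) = (z - 8)/(z + 7)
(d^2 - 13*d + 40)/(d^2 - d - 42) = (-d^2 + 13*d - 40)/(-d^2 + d + 42)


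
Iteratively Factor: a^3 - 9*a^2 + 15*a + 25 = (a - 5)*(a^2 - 4*a - 5) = (a - 5)*(a + 1)*(a - 5)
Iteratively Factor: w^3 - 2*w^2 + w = (w)*(w^2 - 2*w + 1) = w*(w - 1)*(w - 1)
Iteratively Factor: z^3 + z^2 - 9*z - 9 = (z + 1)*(z^2 - 9) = (z + 1)*(z + 3)*(z - 3)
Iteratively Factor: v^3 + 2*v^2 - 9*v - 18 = (v + 2)*(v^2 - 9) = (v + 2)*(v + 3)*(v - 3)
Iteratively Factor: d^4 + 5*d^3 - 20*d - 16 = (d + 1)*(d^3 + 4*d^2 - 4*d - 16) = (d + 1)*(d + 4)*(d^2 - 4) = (d - 2)*(d + 1)*(d + 4)*(d + 2)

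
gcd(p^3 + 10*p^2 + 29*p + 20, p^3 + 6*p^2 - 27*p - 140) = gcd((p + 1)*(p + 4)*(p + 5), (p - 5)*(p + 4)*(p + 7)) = p + 4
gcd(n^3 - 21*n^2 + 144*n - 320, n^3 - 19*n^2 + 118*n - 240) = n^2 - 13*n + 40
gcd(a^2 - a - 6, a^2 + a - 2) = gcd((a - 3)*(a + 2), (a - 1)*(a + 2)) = a + 2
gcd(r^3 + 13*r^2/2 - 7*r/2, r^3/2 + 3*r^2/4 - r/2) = r^2 - r/2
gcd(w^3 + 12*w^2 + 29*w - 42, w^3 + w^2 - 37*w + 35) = w^2 + 6*w - 7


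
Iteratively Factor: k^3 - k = (k + 1)*(k^2 - k) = k*(k + 1)*(k - 1)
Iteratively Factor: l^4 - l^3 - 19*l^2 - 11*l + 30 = (l - 5)*(l^3 + 4*l^2 + l - 6) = (l - 5)*(l + 3)*(l^2 + l - 2) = (l - 5)*(l - 1)*(l + 3)*(l + 2)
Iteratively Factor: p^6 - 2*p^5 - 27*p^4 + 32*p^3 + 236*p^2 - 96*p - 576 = (p + 3)*(p^5 - 5*p^4 - 12*p^3 + 68*p^2 + 32*p - 192) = (p + 2)*(p + 3)*(p^4 - 7*p^3 + 2*p^2 + 64*p - 96) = (p + 2)*(p + 3)^2*(p^3 - 10*p^2 + 32*p - 32) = (p - 4)*(p + 2)*(p + 3)^2*(p^2 - 6*p + 8) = (p - 4)^2*(p + 2)*(p + 3)^2*(p - 2)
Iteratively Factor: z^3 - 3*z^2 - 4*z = (z)*(z^2 - 3*z - 4) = z*(z - 4)*(z + 1)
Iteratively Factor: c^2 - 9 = (c + 3)*(c - 3)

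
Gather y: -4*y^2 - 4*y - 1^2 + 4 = -4*y^2 - 4*y + 3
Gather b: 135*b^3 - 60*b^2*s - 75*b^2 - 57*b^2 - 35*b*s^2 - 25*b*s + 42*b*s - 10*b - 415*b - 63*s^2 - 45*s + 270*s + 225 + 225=135*b^3 + b^2*(-60*s - 132) + b*(-35*s^2 + 17*s - 425) - 63*s^2 + 225*s + 450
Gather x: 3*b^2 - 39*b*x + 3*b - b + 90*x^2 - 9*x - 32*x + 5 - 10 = 3*b^2 + 2*b + 90*x^2 + x*(-39*b - 41) - 5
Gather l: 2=2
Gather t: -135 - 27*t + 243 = 108 - 27*t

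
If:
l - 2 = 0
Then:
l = 2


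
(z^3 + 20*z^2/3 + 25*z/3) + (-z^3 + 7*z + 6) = 20*z^2/3 + 46*z/3 + 6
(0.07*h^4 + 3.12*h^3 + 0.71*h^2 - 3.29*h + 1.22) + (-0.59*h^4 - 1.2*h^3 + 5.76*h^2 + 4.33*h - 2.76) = -0.52*h^4 + 1.92*h^3 + 6.47*h^2 + 1.04*h - 1.54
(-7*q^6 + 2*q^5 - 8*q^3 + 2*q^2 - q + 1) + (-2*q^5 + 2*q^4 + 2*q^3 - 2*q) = -7*q^6 + 2*q^4 - 6*q^3 + 2*q^2 - 3*q + 1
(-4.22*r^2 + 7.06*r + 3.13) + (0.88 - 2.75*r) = -4.22*r^2 + 4.31*r + 4.01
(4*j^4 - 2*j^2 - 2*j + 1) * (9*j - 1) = 36*j^5 - 4*j^4 - 18*j^3 - 16*j^2 + 11*j - 1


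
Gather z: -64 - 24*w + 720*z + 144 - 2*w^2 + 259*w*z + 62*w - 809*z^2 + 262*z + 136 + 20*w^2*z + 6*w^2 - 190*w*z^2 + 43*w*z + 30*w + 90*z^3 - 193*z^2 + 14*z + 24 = 4*w^2 + 68*w + 90*z^3 + z^2*(-190*w - 1002) + z*(20*w^2 + 302*w + 996) + 240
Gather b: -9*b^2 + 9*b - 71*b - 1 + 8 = -9*b^2 - 62*b + 7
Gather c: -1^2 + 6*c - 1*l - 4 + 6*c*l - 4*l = c*(6*l + 6) - 5*l - 5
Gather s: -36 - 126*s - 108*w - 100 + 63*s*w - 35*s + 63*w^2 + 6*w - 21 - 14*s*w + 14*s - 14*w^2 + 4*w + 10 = s*(49*w - 147) + 49*w^2 - 98*w - 147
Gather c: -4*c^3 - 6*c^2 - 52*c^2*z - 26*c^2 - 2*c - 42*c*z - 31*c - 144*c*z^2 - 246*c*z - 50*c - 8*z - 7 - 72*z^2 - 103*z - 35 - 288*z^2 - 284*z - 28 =-4*c^3 + c^2*(-52*z - 32) + c*(-144*z^2 - 288*z - 83) - 360*z^2 - 395*z - 70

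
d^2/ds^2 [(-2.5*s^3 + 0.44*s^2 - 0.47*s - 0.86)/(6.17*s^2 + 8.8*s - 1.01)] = (-1.13686837721616e-13*s^5 - 2.27373675443232e-13*s^4 - 501.923746*s^3 - 46.663836*s^2 - 313.042254*s - 151.372356)/(234.885113*s^6 + 1005.01896*s^5 + 1318.065633*s^4 + 352.43824*s^3 - 215.761149*s^2 + 26.93064*s - 1.030301)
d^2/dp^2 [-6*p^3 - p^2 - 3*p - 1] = -36*p - 2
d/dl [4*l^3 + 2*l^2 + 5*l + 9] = 12*l^2 + 4*l + 5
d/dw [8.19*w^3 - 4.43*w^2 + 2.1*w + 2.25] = 24.57*w^2 - 8.86*w + 2.1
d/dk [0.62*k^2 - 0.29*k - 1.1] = 1.24*k - 0.29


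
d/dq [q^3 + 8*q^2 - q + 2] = 3*q^2 + 16*q - 1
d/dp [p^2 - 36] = 2*p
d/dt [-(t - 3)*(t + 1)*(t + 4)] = -3*t^2 - 4*t + 11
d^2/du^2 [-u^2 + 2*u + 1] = -2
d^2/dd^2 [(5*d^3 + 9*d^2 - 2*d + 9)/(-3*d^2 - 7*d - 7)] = 2*(67*d^3 - 411*d^2 - 1428*d - 791)/(27*d^6 + 189*d^5 + 630*d^4 + 1225*d^3 + 1470*d^2 + 1029*d + 343)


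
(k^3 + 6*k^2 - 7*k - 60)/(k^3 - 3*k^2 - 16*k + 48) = (k + 5)/(k - 4)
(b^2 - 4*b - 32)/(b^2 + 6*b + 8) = (b - 8)/(b + 2)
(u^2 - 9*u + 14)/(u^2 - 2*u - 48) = (-u^2 + 9*u - 14)/(-u^2 + 2*u + 48)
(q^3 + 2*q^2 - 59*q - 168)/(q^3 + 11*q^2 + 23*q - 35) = (q^2 - 5*q - 24)/(q^2 + 4*q - 5)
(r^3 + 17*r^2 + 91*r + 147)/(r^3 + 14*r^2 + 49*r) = (r + 3)/r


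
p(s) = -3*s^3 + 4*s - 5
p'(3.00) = -77.00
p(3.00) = -74.00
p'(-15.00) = -2021.00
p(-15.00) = 10060.00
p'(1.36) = -12.65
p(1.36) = -7.11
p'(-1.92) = -29.18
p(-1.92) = 8.55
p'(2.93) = -73.26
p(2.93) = -68.74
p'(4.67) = -192.28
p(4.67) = -291.86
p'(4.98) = -219.20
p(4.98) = -355.60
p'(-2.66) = -59.68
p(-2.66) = 40.82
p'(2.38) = -46.98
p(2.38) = -35.92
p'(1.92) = -29.18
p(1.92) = -18.55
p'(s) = 4 - 9*s^2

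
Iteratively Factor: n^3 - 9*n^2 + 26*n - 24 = (n - 4)*(n^2 - 5*n + 6) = (n - 4)*(n - 3)*(n - 2)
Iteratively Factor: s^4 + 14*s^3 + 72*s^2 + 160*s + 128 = (s + 2)*(s^3 + 12*s^2 + 48*s + 64) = (s + 2)*(s + 4)*(s^2 + 8*s + 16) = (s + 2)*(s + 4)^2*(s + 4)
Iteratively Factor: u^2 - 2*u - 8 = (u + 2)*(u - 4)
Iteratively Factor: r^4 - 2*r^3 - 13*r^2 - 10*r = (r - 5)*(r^3 + 3*r^2 + 2*r) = r*(r - 5)*(r^2 + 3*r + 2) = r*(r - 5)*(r + 2)*(r + 1)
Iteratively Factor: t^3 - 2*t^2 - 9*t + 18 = (t - 2)*(t^2 - 9) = (t - 3)*(t - 2)*(t + 3)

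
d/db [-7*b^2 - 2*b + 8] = -14*b - 2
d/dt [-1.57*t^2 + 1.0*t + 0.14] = 1.0 - 3.14*t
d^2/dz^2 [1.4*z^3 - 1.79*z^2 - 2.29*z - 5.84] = 8.4*z - 3.58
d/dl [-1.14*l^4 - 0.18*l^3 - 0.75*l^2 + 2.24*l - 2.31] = -4.56*l^3 - 0.54*l^2 - 1.5*l + 2.24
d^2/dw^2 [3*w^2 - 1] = 6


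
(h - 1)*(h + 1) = h^2 - 1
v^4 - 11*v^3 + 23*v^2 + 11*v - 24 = (v - 8)*(v - 3)*(v - 1)*(v + 1)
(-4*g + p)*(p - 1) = -4*g*p + 4*g + p^2 - p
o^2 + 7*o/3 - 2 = (o - 2/3)*(o + 3)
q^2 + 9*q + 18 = (q + 3)*(q + 6)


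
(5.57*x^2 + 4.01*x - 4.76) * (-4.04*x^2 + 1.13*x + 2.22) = -22.5028*x^4 - 9.9063*x^3 + 36.1271*x^2 + 3.5234*x - 10.5672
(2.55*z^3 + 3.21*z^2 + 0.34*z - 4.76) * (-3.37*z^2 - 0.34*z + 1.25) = -8.5935*z^5 - 11.6847*z^4 + 0.950299999999999*z^3 + 19.9381*z^2 + 2.0434*z - 5.95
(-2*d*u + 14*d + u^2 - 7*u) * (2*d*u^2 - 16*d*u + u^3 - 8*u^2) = -4*d^2*u^3 + 60*d^2*u^2 - 224*d^2*u + u^5 - 15*u^4 + 56*u^3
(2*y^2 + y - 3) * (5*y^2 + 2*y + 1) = 10*y^4 + 9*y^3 - 11*y^2 - 5*y - 3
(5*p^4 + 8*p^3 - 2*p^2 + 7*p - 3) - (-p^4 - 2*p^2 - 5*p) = 6*p^4 + 8*p^3 + 12*p - 3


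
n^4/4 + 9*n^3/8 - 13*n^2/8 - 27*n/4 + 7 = (n/4 + 1)*(n - 2)*(n - 1)*(n + 7/2)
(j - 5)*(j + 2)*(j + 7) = j^3 + 4*j^2 - 31*j - 70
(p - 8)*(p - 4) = p^2 - 12*p + 32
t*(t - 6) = t^2 - 6*t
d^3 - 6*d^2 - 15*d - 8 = (d - 8)*(d + 1)^2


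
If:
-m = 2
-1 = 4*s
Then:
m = -2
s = -1/4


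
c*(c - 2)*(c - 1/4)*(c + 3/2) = c^4 - 3*c^3/4 - 23*c^2/8 + 3*c/4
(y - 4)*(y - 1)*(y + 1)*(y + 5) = y^4 + y^3 - 21*y^2 - y + 20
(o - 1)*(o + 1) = o^2 - 1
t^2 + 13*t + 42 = (t + 6)*(t + 7)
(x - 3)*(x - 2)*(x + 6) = x^3 + x^2 - 24*x + 36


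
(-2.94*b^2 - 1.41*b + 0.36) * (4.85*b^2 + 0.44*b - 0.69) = -14.259*b^4 - 8.1321*b^3 + 3.1542*b^2 + 1.1313*b - 0.2484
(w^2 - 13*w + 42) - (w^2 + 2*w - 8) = 50 - 15*w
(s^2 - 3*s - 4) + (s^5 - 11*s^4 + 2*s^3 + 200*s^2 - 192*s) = s^5 - 11*s^4 + 2*s^3 + 201*s^2 - 195*s - 4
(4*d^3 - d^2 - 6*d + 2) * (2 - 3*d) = -12*d^4 + 11*d^3 + 16*d^2 - 18*d + 4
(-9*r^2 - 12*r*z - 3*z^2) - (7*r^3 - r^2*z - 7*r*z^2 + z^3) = -7*r^3 + r^2*z - 9*r^2 + 7*r*z^2 - 12*r*z - z^3 - 3*z^2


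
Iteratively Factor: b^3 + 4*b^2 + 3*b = (b + 3)*(b^2 + b) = (b + 1)*(b + 3)*(b)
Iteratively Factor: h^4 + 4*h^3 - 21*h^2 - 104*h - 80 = (h + 4)*(h^3 - 21*h - 20) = (h + 1)*(h + 4)*(h^2 - h - 20) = (h + 1)*(h + 4)^2*(h - 5)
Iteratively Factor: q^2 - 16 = (q + 4)*(q - 4)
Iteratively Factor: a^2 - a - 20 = (a - 5)*(a + 4)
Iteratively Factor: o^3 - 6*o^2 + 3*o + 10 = (o - 2)*(o^2 - 4*o - 5) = (o - 5)*(o - 2)*(o + 1)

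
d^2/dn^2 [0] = 0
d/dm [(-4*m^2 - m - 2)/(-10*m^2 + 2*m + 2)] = (-9*m^2 - 28*m + 1)/(2*(25*m^4 - 10*m^3 - 9*m^2 + 2*m + 1))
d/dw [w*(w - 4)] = 2*w - 4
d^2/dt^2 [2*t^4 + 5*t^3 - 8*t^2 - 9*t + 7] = 24*t^2 + 30*t - 16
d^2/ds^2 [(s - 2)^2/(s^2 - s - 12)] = 2*(-3*s^3 + 48*s^2 - 156*s + 244)/(s^6 - 3*s^5 - 33*s^4 + 71*s^3 + 396*s^2 - 432*s - 1728)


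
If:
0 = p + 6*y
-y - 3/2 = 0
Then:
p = 9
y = -3/2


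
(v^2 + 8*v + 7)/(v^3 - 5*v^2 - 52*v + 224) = (v + 1)/(v^2 - 12*v + 32)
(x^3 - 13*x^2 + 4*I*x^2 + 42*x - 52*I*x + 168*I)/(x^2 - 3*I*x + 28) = (x^2 - 13*x + 42)/(x - 7*I)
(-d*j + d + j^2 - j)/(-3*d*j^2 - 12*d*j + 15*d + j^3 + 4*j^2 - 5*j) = (d - j)/(3*d*j + 15*d - j^2 - 5*j)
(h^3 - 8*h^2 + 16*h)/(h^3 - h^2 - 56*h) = (-h^2 + 8*h - 16)/(-h^2 + h + 56)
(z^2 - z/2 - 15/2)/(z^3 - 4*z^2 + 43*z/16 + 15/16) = 8*(2*z + 5)/(16*z^2 - 16*z - 5)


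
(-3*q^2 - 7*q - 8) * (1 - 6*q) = 18*q^3 + 39*q^2 + 41*q - 8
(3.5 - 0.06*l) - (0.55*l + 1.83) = 1.67 - 0.61*l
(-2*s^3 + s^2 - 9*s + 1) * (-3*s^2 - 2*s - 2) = 6*s^5 + s^4 + 29*s^3 + 13*s^2 + 16*s - 2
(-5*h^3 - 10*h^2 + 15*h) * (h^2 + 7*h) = -5*h^5 - 45*h^4 - 55*h^3 + 105*h^2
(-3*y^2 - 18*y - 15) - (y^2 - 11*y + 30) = -4*y^2 - 7*y - 45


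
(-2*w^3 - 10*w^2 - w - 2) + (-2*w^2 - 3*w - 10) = -2*w^3 - 12*w^2 - 4*w - 12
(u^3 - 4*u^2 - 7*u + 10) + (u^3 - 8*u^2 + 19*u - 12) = 2*u^3 - 12*u^2 + 12*u - 2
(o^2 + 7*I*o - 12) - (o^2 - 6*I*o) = 13*I*o - 12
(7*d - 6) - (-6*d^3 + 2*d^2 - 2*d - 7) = 6*d^3 - 2*d^2 + 9*d + 1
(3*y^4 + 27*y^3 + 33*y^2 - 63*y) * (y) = 3*y^5 + 27*y^4 + 33*y^3 - 63*y^2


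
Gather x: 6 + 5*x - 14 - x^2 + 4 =-x^2 + 5*x - 4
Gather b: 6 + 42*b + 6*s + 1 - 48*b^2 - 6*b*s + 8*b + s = -48*b^2 + b*(50 - 6*s) + 7*s + 7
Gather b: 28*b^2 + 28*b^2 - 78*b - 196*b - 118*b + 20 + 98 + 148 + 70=56*b^2 - 392*b + 336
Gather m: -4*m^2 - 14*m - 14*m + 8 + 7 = -4*m^2 - 28*m + 15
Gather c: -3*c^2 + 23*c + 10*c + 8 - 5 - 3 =-3*c^2 + 33*c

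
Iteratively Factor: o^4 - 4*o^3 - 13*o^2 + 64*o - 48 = (o - 4)*(o^3 - 13*o + 12) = (o - 4)*(o - 1)*(o^2 + o - 12) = (o - 4)*(o - 1)*(o + 4)*(o - 3)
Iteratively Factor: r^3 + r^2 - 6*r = (r - 2)*(r^2 + 3*r) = (r - 2)*(r + 3)*(r)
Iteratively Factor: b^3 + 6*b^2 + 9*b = (b)*(b^2 + 6*b + 9) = b*(b + 3)*(b + 3)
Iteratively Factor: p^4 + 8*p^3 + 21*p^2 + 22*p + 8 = (p + 1)*(p^3 + 7*p^2 + 14*p + 8) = (p + 1)*(p + 2)*(p^2 + 5*p + 4) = (p + 1)*(p + 2)*(p + 4)*(p + 1)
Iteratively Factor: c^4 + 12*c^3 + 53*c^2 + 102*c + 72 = (c + 3)*(c^3 + 9*c^2 + 26*c + 24) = (c + 3)*(c + 4)*(c^2 + 5*c + 6) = (c + 2)*(c + 3)*(c + 4)*(c + 3)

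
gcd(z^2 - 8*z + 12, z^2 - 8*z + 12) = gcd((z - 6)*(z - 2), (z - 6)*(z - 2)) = z^2 - 8*z + 12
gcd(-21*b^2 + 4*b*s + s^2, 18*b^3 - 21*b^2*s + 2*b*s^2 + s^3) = -3*b + s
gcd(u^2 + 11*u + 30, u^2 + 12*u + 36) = u + 6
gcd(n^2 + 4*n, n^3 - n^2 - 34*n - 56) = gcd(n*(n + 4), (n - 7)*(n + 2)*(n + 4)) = n + 4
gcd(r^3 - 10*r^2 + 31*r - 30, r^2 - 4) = r - 2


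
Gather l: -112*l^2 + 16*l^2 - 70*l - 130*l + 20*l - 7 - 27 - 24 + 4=-96*l^2 - 180*l - 54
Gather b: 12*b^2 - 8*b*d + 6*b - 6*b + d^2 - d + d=12*b^2 - 8*b*d + d^2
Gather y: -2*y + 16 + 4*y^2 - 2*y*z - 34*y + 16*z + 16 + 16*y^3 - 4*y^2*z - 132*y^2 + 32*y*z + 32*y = 16*y^3 + y^2*(-4*z - 128) + y*(30*z - 4) + 16*z + 32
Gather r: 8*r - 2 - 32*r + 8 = 6 - 24*r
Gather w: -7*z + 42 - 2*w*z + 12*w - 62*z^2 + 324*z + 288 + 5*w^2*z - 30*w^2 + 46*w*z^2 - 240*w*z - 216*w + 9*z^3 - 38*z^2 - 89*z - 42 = w^2*(5*z - 30) + w*(46*z^2 - 242*z - 204) + 9*z^3 - 100*z^2 + 228*z + 288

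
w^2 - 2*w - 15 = (w - 5)*(w + 3)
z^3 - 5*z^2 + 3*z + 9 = (z - 3)^2*(z + 1)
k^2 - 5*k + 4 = (k - 4)*(k - 1)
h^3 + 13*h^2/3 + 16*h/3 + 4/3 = (h + 1/3)*(h + 2)^2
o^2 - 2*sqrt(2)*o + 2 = (o - sqrt(2))^2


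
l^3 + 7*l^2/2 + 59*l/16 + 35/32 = (l + 1/2)*(l + 5/4)*(l + 7/4)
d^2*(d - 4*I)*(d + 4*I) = d^4 + 16*d^2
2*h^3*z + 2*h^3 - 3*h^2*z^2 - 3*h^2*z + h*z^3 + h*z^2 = (-2*h + z)*(-h + z)*(h*z + h)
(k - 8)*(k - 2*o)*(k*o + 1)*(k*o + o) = k^4*o^2 - 2*k^3*o^3 - 7*k^3*o^2 + k^3*o + 14*k^2*o^3 - 10*k^2*o^2 - 7*k^2*o + 16*k*o^3 + 14*k*o^2 - 8*k*o + 16*o^2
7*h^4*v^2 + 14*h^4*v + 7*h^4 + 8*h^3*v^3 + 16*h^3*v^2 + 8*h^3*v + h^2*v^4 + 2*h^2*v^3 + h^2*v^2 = (h + v)*(7*h + v)*(h*v + h)^2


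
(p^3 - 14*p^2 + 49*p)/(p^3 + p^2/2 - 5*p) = 2*(p^2 - 14*p + 49)/(2*p^2 + p - 10)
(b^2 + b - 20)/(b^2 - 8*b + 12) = (b^2 + b - 20)/(b^2 - 8*b + 12)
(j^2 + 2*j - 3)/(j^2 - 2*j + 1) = (j + 3)/(j - 1)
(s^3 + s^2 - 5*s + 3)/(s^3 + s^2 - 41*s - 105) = (s^2 - 2*s + 1)/(s^2 - 2*s - 35)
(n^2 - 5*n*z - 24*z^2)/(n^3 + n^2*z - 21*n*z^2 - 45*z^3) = (-n + 8*z)/(-n^2 + 2*n*z + 15*z^2)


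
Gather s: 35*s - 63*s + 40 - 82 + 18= -28*s - 24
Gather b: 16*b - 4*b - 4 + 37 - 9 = 12*b + 24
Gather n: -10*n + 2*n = -8*n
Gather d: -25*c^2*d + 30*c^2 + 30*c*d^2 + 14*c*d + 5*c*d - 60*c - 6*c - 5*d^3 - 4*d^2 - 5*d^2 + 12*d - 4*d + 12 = 30*c^2 - 66*c - 5*d^3 + d^2*(30*c - 9) + d*(-25*c^2 + 19*c + 8) + 12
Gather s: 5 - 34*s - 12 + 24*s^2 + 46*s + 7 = 24*s^2 + 12*s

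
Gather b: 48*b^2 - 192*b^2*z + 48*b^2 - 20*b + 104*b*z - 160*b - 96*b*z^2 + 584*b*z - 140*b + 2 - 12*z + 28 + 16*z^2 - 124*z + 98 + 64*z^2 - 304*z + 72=b^2*(96 - 192*z) + b*(-96*z^2 + 688*z - 320) + 80*z^2 - 440*z + 200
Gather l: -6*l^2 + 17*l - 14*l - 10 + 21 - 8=-6*l^2 + 3*l + 3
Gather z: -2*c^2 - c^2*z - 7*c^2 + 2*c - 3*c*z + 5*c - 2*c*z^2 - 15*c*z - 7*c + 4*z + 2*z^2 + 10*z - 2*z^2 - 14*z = -9*c^2 - 2*c*z^2 + z*(-c^2 - 18*c)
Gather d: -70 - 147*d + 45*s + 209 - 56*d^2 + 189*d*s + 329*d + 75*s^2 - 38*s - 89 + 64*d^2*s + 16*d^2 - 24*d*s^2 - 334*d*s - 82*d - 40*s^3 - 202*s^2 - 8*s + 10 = d^2*(64*s - 40) + d*(-24*s^2 - 145*s + 100) - 40*s^3 - 127*s^2 - s + 60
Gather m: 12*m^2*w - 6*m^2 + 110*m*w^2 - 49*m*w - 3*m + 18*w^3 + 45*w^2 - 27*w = m^2*(12*w - 6) + m*(110*w^2 - 49*w - 3) + 18*w^3 + 45*w^2 - 27*w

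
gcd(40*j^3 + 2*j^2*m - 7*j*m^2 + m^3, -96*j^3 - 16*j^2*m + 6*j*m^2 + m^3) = 4*j - m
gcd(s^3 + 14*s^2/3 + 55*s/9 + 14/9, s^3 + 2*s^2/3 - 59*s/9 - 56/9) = s + 7/3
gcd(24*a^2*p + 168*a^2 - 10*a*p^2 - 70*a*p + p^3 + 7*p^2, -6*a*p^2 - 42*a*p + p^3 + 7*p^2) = -6*a*p - 42*a + p^2 + 7*p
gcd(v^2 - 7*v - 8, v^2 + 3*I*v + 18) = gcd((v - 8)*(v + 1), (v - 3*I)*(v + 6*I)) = 1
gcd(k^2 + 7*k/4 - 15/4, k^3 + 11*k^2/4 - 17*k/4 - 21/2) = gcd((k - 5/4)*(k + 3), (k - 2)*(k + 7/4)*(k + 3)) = k + 3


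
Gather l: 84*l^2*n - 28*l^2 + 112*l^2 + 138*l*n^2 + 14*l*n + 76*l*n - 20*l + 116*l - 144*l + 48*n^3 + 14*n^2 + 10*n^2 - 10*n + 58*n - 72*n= l^2*(84*n + 84) + l*(138*n^2 + 90*n - 48) + 48*n^3 + 24*n^2 - 24*n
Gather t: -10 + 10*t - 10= 10*t - 20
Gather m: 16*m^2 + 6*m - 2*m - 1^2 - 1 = 16*m^2 + 4*m - 2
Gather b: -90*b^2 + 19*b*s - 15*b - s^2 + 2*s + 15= -90*b^2 + b*(19*s - 15) - s^2 + 2*s + 15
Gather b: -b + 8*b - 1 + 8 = 7*b + 7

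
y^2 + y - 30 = (y - 5)*(y + 6)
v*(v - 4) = v^2 - 4*v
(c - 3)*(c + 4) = c^2 + c - 12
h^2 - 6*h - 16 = (h - 8)*(h + 2)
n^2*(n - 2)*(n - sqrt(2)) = n^4 - 2*n^3 - sqrt(2)*n^3 + 2*sqrt(2)*n^2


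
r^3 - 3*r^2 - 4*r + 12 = (r - 3)*(r - 2)*(r + 2)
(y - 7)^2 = y^2 - 14*y + 49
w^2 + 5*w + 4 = (w + 1)*(w + 4)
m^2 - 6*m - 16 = (m - 8)*(m + 2)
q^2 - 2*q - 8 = (q - 4)*(q + 2)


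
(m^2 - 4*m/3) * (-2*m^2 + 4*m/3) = -2*m^4 + 4*m^3 - 16*m^2/9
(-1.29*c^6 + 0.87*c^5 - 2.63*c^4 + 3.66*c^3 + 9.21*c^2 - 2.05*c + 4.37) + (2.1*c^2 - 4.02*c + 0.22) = -1.29*c^6 + 0.87*c^5 - 2.63*c^4 + 3.66*c^3 + 11.31*c^2 - 6.07*c + 4.59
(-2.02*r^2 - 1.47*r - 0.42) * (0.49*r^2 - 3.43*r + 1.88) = -0.9898*r^4 + 6.2083*r^3 + 1.0387*r^2 - 1.323*r - 0.7896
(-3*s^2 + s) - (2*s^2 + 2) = -5*s^2 + s - 2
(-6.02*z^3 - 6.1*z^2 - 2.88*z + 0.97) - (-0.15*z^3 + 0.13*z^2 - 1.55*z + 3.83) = -5.87*z^3 - 6.23*z^2 - 1.33*z - 2.86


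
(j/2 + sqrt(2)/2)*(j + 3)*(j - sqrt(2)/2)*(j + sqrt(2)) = j^4/2 + 3*sqrt(2)*j^3/4 + 3*j^3/2 + 9*sqrt(2)*j^2/4 - sqrt(2)*j/2 - 3*sqrt(2)/2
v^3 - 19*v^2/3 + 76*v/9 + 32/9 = (v - 4)*(v - 8/3)*(v + 1/3)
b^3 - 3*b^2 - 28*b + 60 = (b - 6)*(b - 2)*(b + 5)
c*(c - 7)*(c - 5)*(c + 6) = c^4 - 6*c^3 - 37*c^2 + 210*c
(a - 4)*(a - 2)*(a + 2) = a^3 - 4*a^2 - 4*a + 16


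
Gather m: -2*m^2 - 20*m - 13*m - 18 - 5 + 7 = -2*m^2 - 33*m - 16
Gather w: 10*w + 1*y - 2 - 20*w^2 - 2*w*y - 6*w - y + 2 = -20*w^2 + w*(4 - 2*y)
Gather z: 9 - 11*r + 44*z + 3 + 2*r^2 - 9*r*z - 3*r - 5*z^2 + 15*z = 2*r^2 - 14*r - 5*z^2 + z*(59 - 9*r) + 12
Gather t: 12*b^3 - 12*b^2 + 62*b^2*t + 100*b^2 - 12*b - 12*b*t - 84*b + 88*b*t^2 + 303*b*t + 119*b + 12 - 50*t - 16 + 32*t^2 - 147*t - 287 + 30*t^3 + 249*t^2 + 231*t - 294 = 12*b^3 + 88*b^2 + 23*b + 30*t^3 + t^2*(88*b + 281) + t*(62*b^2 + 291*b + 34) - 585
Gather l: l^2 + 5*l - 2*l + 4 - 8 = l^2 + 3*l - 4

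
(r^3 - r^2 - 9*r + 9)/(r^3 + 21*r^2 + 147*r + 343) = (r^3 - r^2 - 9*r + 9)/(r^3 + 21*r^2 + 147*r + 343)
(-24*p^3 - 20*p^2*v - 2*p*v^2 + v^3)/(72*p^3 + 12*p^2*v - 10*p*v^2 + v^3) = (-2*p - v)/(6*p - v)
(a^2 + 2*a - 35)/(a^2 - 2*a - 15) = (a + 7)/(a + 3)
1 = 1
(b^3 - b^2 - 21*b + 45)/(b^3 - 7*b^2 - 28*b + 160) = (b^2 - 6*b + 9)/(b^2 - 12*b + 32)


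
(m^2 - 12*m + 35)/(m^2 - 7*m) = (m - 5)/m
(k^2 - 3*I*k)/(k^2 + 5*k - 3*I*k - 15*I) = k/(k + 5)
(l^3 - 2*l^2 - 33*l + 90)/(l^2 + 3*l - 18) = l - 5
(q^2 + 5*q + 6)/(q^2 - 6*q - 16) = (q + 3)/(q - 8)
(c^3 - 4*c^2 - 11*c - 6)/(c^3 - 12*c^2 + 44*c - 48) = (c^2 + 2*c + 1)/(c^2 - 6*c + 8)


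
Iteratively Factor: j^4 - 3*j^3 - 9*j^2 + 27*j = (j + 3)*(j^3 - 6*j^2 + 9*j) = (j - 3)*(j + 3)*(j^2 - 3*j) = j*(j - 3)*(j + 3)*(j - 3)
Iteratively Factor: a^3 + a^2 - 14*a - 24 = (a + 3)*(a^2 - 2*a - 8) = (a - 4)*(a + 3)*(a + 2)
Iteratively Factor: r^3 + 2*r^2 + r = (r)*(r^2 + 2*r + 1) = r*(r + 1)*(r + 1)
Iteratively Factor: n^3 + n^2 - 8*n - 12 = (n + 2)*(n^2 - n - 6) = (n + 2)^2*(n - 3)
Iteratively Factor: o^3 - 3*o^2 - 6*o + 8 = (o + 2)*(o^2 - 5*o + 4) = (o - 1)*(o + 2)*(o - 4)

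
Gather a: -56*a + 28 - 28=-56*a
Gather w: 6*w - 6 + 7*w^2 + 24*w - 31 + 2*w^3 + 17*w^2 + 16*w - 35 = 2*w^3 + 24*w^2 + 46*w - 72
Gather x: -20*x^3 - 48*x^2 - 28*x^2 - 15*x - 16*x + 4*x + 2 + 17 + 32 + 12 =-20*x^3 - 76*x^2 - 27*x + 63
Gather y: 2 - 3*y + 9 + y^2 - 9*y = y^2 - 12*y + 11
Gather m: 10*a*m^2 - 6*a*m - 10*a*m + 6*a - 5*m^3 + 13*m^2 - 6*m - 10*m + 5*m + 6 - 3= 6*a - 5*m^3 + m^2*(10*a + 13) + m*(-16*a - 11) + 3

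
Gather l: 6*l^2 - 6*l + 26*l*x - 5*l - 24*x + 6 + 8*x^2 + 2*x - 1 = 6*l^2 + l*(26*x - 11) + 8*x^2 - 22*x + 5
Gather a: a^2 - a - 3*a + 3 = a^2 - 4*a + 3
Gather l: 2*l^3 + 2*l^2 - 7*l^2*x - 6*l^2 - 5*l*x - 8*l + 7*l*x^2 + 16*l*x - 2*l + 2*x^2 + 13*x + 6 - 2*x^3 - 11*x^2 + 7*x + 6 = 2*l^3 + l^2*(-7*x - 4) + l*(7*x^2 + 11*x - 10) - 2*x^3 - 9*x^2 + 20*x + 12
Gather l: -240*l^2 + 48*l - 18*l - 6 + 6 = -240*l^2 + 30*l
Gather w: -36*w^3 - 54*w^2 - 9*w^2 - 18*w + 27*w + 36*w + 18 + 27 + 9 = -36*w^3 - 63*w^2 + 45*w + 54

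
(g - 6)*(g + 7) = g^2 + g - 42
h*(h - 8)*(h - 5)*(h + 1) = h^4 - 12*h^3 + 27*h^2 + 40*h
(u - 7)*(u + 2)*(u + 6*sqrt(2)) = u^3 - 5*u^2 + 6*sqrt(2)*u^2 - 30*sqrt(2)*u - 14*u - 84*sqrt(2)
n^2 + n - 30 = (n - 5)*(n + 6)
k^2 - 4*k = k*(k - 4)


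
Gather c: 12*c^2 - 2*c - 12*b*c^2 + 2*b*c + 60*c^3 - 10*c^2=60*c^3 + c^2*(2 - 12*b) + c*(2*b - 2)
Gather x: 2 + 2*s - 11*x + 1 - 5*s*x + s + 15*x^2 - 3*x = 3*s + 15*x^2 + x*(-5*s - 14) + 3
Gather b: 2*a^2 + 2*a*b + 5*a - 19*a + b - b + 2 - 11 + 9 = 2*a^2 + 2*a*b - 14*a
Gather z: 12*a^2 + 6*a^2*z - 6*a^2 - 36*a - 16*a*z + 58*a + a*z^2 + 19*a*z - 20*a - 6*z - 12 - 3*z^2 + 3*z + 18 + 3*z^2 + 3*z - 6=6*a^2 + a*z^2 + 2*a + z*(6*a^2 + 3*a)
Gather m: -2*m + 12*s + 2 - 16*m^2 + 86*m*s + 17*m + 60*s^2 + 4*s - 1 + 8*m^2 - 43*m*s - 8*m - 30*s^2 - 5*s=-8*m^2 + m*(43*s + 7) + 30*s^2 + 11*s + 1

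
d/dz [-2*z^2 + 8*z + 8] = 8 - 4*z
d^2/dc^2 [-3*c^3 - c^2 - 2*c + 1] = -18*c - 2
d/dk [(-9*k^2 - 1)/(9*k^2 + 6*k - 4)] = 6*(-9*k^2 + 15*k + 1)/(81*k^4 + 108*k^3 - 36*k^2 - 48*k + 16)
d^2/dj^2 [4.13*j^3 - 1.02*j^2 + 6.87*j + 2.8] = 24.78*j - 2.04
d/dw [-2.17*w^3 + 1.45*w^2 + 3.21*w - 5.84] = -6.51*w^2 + 2.9*w + 3.21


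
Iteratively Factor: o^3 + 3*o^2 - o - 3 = (o + 1)*(o^2 + 2*o - 3) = (o - 1)*(o + 1)*(o + 3)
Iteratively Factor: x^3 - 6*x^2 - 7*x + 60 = (x - 4)*(x^2 - 2*x - 15) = (x - 5)*(x - 4)*(x + 3)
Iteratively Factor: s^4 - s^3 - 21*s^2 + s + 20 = (s - 5)*(s^3 + 4*s^2 - s - 4) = (s - 5)*(s + 4)*(s^2 - 1) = (s - 5)*(s - 1)*(s + 4)*(s + 1)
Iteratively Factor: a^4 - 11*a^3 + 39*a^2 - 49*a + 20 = (a - 5)*(a^3 - 6*a^2 + 9*a - 4) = (a - 5)*(a - 1)*(a^2 - 5*a + 4) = (a - 5)*(a - 4)*(a - 1)*(a - 1)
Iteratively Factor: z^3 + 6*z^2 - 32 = (z + 4)*(z^2 + 2*z - 8) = (z - 2)*(z + 4)*(z + 4)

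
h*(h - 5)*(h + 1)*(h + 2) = h^4 - 2*h^3 - 13*h^2 - 10*h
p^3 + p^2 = p^2*(p + 1)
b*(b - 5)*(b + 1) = b^3 - 4*b^2 - 5*b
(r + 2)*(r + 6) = r^2 + 8*r + 12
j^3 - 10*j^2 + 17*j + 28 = (j - 7)*(j - 4)*(j + 1)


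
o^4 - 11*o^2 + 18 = (o - 3)*(o + 3)*(o - sqrt(2))*(o + sqrt(2))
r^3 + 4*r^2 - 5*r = r*(r - 1)*(r + 5)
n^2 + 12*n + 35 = (n + 5)*(n + 7)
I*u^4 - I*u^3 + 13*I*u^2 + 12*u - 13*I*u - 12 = (u - 1)*(u - 3*I)*(u + 4*I)*(I*u + 1)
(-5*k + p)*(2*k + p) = -10*k^2 - 3*k*p + p^2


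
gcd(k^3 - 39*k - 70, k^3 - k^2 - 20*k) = 1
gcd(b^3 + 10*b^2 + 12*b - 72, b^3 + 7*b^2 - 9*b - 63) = 1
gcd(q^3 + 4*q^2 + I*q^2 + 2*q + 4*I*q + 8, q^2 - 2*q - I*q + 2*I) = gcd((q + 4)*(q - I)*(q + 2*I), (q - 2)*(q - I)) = q - I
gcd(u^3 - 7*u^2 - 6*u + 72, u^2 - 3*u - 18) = u^2 - 3*u - 18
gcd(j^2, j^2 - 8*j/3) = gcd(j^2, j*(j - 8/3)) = j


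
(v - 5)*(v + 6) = v^2 + v - 30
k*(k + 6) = k^2 + 6*k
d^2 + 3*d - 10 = (d - 2)*(d + 5)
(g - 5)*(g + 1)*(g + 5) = g^3 + g^2 - 25*g - 25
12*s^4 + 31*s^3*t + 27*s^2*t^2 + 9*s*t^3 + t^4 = (s + t)^2*(3*s + t)*(4*s + t)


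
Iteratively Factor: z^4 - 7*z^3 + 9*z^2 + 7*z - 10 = (z - 1)*(z^3 - 6*z^2 + 3*z + 10) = (z - 5)*(z - 1)*(z^2 - z - 2) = (z - 5)*(z - 1)*(z + 1)*(z - 2)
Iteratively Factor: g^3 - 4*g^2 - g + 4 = (g + 1)*(g^2 - 5*g + 4) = (g - 1)*(g + 1)*(g - 4)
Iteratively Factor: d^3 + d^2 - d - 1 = (d - 1)*(d^2 + 2*d + 1) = (d - 1)*(d + 1)*(d + 1)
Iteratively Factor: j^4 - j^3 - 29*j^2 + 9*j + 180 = (j - 3)*(j^3 + 2*j^2 - 23*j - 60) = (j - 3)*(j + 3)*(j^2 - j - 20) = (j - 5)*(j - 3)*(j + 3)*(j + 4)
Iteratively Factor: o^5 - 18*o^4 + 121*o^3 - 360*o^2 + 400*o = (o - 5)*(o^4 - 13*o^3 + 56*o^2 - 80*o) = (o - 5)*(o - 4)*(o^3 - 9*o^2 + 20*o) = o*(o - 5)*(o - 4)*(o^2 - 9*o + 20) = o*(o - 5)^2*(o - 4)*(o - 4)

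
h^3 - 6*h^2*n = h^2*(h - 6*n)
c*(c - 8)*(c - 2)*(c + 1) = c^4 - 9*c^3 + 6*c^2 + 16*c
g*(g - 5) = g^2 - 5*g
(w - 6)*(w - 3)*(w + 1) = w^3 - 8*w^2 + 9*w + 18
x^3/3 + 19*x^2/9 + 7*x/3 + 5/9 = (x/3 + 1/3)*(x + 1/3)*(x + 5)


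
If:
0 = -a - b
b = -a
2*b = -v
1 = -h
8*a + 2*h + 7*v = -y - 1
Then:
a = 1/22 - y/22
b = y/22 - 1/22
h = -1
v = 1/11 - y/11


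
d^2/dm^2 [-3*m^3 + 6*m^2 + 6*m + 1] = 12 - 18*m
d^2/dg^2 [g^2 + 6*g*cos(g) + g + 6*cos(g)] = -6*g*cos(g) - 12*sin(g) - 6*cos(g) + 2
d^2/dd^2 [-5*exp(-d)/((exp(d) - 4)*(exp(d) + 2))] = 5*(-9*exp(4*d) + 22*exp(3*d) - 48*exp(d) - 64)*exp(-d)/(exp(6*d) - 6*exp(5*d) - 12*exp(4*d) + 88*exp(3*d) + 96*exp(2*d) - 384*exp(d) - 512)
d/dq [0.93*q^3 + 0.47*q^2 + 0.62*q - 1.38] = 2.79*q^2 + 0.94*q + 0.62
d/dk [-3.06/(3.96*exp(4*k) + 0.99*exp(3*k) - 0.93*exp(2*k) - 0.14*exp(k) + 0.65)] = (48.4704*exp(3*k) + 9.0882*exp(2*k) - 5.6916*exp(k) - 0.4284)*exp(k)/(3.96*exp(4*k) + 0.99*exp(3*k) - 0.93*exp(2*k) - 0.14*exp(k) + 0.65)^2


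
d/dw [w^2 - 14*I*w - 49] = 2*w - 14*I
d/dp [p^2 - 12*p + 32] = 2*p - 12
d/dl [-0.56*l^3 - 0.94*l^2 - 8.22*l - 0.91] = -1.68*l^2 - 1.88*l - 8.22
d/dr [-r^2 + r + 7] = 1 - 2*r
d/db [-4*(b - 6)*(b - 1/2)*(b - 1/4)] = -12*b^2 + 54*b - 37/2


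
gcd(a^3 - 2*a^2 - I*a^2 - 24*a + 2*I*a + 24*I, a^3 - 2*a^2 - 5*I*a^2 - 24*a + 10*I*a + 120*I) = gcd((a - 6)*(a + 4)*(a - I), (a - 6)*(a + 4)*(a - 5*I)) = a^2 - 2*a - 24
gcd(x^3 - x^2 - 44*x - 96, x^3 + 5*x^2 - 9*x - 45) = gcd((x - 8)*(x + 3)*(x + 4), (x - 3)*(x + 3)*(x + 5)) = x + 3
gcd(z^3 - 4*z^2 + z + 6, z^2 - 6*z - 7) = z + 1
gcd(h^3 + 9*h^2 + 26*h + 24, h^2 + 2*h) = h + 2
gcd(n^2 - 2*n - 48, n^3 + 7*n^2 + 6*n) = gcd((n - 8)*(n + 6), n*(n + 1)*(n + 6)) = n + 6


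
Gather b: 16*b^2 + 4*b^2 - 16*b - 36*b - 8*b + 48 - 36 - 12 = 20*b^2 - 60*b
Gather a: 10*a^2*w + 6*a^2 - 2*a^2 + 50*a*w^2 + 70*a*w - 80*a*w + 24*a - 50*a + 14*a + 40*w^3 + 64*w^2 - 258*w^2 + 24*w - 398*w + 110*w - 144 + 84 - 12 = a^2*(10*w + 4) + a*(50*w^2 - 10*w - 12) + 40*w^3 - 194*w^2 - 264*w - 72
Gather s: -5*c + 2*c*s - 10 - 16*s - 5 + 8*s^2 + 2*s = -5*c + 8*s^2 + s*(2*c - 14) - 15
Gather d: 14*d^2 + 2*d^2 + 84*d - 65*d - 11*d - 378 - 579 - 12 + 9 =16*d^2 + 8*d - 960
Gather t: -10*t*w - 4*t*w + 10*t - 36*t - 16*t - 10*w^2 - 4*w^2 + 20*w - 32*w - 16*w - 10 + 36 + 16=t*(-14*w - 42) - 14*w^2 - 28*w + 42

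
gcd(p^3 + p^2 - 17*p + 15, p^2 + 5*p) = p + 5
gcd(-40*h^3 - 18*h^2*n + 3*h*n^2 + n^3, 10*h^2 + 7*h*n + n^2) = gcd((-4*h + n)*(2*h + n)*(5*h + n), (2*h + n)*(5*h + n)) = 10*h^2 + 7*h*n + n^2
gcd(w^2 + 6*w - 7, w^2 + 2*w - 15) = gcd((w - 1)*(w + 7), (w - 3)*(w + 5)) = 1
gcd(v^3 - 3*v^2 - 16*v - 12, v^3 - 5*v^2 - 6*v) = v^2 - 5*v - 6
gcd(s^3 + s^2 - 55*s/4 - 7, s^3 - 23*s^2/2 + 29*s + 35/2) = s + 1/2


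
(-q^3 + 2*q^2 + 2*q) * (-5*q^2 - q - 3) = 5*q^5 - 9*q^4 - 9*q^3 - 8*q^2 - 6*q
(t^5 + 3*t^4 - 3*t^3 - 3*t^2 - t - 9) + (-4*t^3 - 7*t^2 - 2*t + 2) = t^5 + 3*t^4 - 7*t^3 - 10*t^2 - 3*t - 7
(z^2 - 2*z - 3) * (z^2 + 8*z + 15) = z^4 + 6*z^3 - 4*z^2 - 54*z - 45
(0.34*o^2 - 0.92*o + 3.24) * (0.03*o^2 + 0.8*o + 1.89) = 0.0102*o^4 + 0.2444*o^3 + 0.00379999999999991*o^2 + 0.853200000000001*o + 6.1236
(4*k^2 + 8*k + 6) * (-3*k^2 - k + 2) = -12*k^4 - 28*k^3 - 18*k^2 + 10*k + 12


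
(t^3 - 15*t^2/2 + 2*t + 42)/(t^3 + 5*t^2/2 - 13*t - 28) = (t - 6)/(t + 4)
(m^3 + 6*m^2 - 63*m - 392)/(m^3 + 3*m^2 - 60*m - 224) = (m + 7)/(m + 4)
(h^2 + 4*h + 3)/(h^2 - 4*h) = (h^2 + 4*h + 3)/(h*(h - 4))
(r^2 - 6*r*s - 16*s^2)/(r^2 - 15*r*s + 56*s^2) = (r + 2*s)/(r - 7*s)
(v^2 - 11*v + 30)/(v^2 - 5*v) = (v - 6)/v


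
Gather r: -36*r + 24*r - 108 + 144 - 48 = -12*r - 12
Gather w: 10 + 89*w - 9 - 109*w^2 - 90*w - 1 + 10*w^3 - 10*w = 10*w^3 - 109*w^2 - 11*w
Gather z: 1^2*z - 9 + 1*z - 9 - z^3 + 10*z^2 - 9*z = -z^3 + 10*z^2 - 7*z - 18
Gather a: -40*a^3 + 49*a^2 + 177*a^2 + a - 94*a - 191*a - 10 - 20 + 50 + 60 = -40*a^3 + 226*a^2 - 284*a + 80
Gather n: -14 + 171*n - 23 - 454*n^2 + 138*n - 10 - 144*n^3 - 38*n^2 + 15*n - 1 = -144*n^3 - 492*n^2 + 324*n - 48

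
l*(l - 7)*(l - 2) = l^3 - 9*l^2 + 14*l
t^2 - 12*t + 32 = (t - 8)*(t - 4)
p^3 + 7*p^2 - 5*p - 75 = (p - 3)*(p + 5)^2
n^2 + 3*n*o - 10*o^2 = (n - 2*o)*(n + 5*o)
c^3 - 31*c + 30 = (c - 5)*(c - 1)*(c + 6)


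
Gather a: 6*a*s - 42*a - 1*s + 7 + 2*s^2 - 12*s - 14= a*(6*s - 42) + 2*s^2 - 13*s - 7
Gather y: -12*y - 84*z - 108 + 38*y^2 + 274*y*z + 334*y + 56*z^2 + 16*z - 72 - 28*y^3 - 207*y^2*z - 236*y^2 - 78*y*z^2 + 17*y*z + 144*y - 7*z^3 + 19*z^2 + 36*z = -28*y^3 + y^2*(-207*z - 198) + y*(-78*z^2 + 291*z + 466) - 7*z^3 + 75*z^2 - 32*z - 180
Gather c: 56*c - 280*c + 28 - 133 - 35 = -224*c - 140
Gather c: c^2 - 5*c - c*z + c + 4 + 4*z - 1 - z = c^2 + c*(-z - 4) + 3*z + 3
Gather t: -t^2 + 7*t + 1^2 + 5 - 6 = -t^2 + 7*t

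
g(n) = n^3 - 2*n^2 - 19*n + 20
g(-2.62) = 38.07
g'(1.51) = -18.20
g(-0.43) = 27.72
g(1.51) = -9.81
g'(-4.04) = 46.12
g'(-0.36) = -17.17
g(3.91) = -25.09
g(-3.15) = 28.75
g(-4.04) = -1.82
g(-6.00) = -154.00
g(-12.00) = -1768.00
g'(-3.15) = 23.37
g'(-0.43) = -16.73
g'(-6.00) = 113.00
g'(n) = 3*n^2 - 4*n - 19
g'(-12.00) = 461.00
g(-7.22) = -323.44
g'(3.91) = 11.22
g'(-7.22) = 166.27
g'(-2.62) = 12.07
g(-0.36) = 26.53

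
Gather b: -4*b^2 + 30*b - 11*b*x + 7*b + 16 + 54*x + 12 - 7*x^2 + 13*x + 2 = -4*b^2 + b*(37 - 11*x) - 7*x^2 + 67*x + 30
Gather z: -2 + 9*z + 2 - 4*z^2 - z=-4*z^2 + 8*z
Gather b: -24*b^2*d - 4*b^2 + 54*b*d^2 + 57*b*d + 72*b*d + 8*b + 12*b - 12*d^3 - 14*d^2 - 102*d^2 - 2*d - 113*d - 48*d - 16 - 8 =b^2*(-24*d - 4) + b*(54*d^2 + 129*d + 20) - 12*d^3 - 116*d^2 - 163*d - 24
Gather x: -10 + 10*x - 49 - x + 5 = 9*x - 54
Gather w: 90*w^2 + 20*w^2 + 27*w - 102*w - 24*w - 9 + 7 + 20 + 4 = 110*w^2 - 99*w + 22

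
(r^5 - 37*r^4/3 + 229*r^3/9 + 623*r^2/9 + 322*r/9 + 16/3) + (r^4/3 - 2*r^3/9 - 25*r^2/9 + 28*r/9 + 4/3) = r^5 - 12*r^4 + 227*r^3/9 + 598*r^2/9 + 350*r/9 + 20/3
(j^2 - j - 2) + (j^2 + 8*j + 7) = 2*j^2 + 7*j + 5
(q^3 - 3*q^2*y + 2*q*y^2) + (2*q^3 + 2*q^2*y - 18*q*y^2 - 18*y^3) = 3*q^3 - q^2*y - 16*q*y^2 - 18*y^3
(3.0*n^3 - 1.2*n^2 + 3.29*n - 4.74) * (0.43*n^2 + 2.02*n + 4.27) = 1.29*n^5 + 5.544*n^4 + 11.8007*n^3 - 0.5164*n^2 + 4.4735*n - 20.2398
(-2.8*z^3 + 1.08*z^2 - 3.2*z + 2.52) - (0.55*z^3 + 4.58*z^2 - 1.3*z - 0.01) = -3.35*z^3 - 3.5*z^2 - 1.9*z + 2.53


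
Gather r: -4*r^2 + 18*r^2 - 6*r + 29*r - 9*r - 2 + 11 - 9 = 14*r^2 + 14*r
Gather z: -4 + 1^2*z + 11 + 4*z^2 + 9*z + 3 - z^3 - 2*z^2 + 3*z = -z^3 + 2*z^2 + 13*z + 10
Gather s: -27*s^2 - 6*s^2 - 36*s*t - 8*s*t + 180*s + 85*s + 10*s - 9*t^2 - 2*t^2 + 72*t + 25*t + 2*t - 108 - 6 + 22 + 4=-33*s^2 + s*(275 - 44*t) - 11*t^2 + 99*t - 88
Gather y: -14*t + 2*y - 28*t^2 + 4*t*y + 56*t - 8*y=-28*t^2 + 42*t + y*(4*t - 6)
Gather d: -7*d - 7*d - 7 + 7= -14*d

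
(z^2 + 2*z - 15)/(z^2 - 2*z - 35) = (z - 3)/(z - 7)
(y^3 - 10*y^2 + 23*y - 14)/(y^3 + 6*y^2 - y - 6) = (y^2 - 9*y + 14)/(y^2 + 7*y + 6)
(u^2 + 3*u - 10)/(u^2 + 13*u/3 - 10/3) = 3*(u - 2)/(3*u - 2)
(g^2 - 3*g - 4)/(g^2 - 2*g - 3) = (g - 4)/(g - 3)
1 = 1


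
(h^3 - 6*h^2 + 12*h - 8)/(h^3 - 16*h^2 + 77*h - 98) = (h^2 - 4*h + 4)/(h^2 - 14*h + 49)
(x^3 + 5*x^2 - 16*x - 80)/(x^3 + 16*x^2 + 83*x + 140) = (x - 4)/(x + 7)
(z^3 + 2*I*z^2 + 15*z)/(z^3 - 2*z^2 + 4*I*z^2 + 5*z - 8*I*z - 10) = z*(z - 3*I)/(z^2 - z*(2 + I) + 2*I)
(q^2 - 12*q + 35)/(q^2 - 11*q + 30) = (q - 7)/(q - 6)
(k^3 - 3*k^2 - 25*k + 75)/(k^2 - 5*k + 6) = (k^2 - 25)/(k - 2)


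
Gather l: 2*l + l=3*l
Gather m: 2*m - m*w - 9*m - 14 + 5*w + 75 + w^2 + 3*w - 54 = m*(-w - 7) + w^2 + 8*w + 7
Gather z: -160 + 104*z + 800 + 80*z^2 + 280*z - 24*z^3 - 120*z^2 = -24*z^3 - 40*z^2 + 384*z + 640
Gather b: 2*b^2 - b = 2*b^2 - b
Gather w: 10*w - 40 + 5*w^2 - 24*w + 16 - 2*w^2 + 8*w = 3*w^2 - 6*w - 24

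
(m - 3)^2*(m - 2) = m^3 - 8*m^2 + 21*m - 18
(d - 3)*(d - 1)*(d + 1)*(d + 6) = d^4 + 3*d^3 - 19*d^2 - 3*d + 18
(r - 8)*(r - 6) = r^2 - 14*r + 48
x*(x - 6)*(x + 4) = x^3 - 2*x^2 - 24*x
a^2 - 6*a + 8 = (a - 4)*(a - 2)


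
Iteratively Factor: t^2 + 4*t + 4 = (t + 2)*(t + 2)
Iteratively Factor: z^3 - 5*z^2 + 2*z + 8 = (z - 2)*(z^2 - 3*z - 4) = (z - 4)*(z - 2)*(z + 1)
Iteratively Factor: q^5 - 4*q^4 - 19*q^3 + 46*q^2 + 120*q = (q - 5)*(q^4 + q^3 - 14*q^2 - 24*q) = (q - 5)*(q + 3)*(q^3 - 2*q^2 - 8*q) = (q - 5)*(q - 4)*(q + 3)*(q^2 + 2*q) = q*(q - 5)*(q - 4)*(q + 3)*(q + 2)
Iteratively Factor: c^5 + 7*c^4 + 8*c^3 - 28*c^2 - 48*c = (c + 3)*(c^4 + 4*c^3 - 4*c^2 - 16*c) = (c - 2)*(c + 3)*(c^3 + 6*c^2 + 8*c) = (c - 2)*(c + 2)*(c + 3)*(c^2 + 4*c) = (c - 2)*(c + 2)*(c + 3)*(c + 4)*(c)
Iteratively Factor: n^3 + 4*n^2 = (n + 4)*(n^2) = n*(n + 4)*(n)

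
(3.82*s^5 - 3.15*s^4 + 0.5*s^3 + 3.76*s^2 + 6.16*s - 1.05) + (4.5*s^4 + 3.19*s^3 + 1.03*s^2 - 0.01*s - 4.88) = 3.82*s^5 + 1.35*s^4 + 3.69*s^3 + 4.79*s^2 + 6.15*s - 5.93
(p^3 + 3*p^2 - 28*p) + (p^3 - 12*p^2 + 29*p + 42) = 2*p^3 - 9*p^2 + p + 42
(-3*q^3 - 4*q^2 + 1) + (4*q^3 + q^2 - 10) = q^3 - 3*q^2 - 9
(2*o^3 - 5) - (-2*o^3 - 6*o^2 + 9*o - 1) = 4*o^3 + 6*o^2 - 9*o - 4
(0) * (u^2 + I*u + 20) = 0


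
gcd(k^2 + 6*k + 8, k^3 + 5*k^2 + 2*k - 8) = k^2 + 6*k + 8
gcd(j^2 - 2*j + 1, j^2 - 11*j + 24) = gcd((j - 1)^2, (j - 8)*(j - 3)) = 1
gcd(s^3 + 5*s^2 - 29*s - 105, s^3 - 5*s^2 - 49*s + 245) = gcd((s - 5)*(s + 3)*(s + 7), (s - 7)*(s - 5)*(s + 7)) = s^2 + 2*s - 35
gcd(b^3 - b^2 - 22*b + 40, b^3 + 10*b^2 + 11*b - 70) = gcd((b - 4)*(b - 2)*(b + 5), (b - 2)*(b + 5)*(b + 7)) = b^2 + 3*b - 10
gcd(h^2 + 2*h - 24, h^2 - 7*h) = 1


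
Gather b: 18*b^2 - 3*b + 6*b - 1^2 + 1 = 18*b^2 + 3*b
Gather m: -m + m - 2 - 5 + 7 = 0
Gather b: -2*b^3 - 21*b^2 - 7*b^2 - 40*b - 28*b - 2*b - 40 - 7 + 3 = -2*b^3 - 28*b^2 - 70*b - 44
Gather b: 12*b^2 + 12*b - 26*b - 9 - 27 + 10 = 12*b^2 - 14*b - 26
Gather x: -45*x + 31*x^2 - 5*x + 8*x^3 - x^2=8*x^3 + 30*x^2 - 50*x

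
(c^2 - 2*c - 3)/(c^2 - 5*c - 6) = (c - 3)/(c - 6)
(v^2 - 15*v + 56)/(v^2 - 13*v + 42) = (v - 8)/(v - 6)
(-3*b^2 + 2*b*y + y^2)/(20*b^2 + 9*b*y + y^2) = (-3*b^2 + 2*b*y + y^2)/(20*b^2 + 9*b*y + y^2)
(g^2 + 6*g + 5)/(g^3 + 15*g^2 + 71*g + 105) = (g + 1)/(g^2 + 10*g + 21)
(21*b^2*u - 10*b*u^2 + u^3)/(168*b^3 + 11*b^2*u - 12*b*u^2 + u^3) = u*(-3*b + u)/(-24*b^2 - 5*b*u + u^2)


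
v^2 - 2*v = v*(v - 2)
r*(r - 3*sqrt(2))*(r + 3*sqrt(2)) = r^3 - 18*r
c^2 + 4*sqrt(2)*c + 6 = (c + sqrt(2))*(c + 3*sqrt(2))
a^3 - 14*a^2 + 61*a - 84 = (a - 7)*(a - 4)*(a - 3)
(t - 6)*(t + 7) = t^2 + t - 42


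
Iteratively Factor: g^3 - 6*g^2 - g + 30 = (g - 5)*(g^2 - g - 6) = (g - 5)*(g + 2)*(g - 3)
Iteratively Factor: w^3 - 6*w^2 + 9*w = (w)*(w^2 - 6*w + 9) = w*(w - 3)*(w - 3)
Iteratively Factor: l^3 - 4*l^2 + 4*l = (l - 2)*(l^2 - 2*l) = (l - 2)^2*(l)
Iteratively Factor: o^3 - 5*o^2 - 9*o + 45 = (o + 3)*(o^2 - 8*o + 15) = (o - 5)*(o + 3)*(o - 3)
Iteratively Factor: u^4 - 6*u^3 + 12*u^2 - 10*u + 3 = (u - 1)*(u^3 - 5*u^2 + 7*u - 3) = (u - 1)^2*(u^2 - 4*u + 3) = (u - 3)*(u - 1)^2*(u - 1)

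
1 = 1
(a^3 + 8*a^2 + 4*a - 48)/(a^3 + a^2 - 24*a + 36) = (a + 4)/(a - 3)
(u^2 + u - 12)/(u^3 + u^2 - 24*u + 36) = (u + 4)/(u^2 + 4*u - 12)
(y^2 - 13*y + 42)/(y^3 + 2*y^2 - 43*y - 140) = (y - 6)/(y^2 + 9*y + 20)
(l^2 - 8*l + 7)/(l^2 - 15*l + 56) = (l - 1)/(l - 8)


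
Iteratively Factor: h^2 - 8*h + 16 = (h - 4)*(h - 4)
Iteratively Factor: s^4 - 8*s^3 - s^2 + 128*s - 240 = (s - 5)*(s^3 - 3*s^2 - 16*s + 48) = (s - 5)*(s + 4)*(s^2 - 7*s + 12) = (s - 5)*(s - 4)*(s + 4)*(s - 3)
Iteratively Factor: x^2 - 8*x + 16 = (x - 4)*(x - 4)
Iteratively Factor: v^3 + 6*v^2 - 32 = (v - 2)*(v^2 + 8*v + 16) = (v - 2)*(v + 4)*(v + 4)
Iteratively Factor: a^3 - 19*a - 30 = (a + 2)*(a^2 - 2*a - 15) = (a + 2)*(a + 3)*(a - 5)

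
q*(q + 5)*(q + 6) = q^3 + 11*q^2 + 30*q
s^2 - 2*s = s*(s - 2)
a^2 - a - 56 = (a - 8)*(a + 7)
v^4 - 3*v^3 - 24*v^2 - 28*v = v*(v - 7)*(v + 2)^2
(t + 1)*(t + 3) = t^2 + 4*t + 3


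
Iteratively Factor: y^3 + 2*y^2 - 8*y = (y - 2)*(y^2 + 4*y) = (y - 2)*(y + 4)*(y)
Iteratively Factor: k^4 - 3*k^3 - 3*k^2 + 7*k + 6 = (k + 1)*(k^3 - 4*k^2 + k + 6) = (k - 2)*(k + 1)*(k^2 - 2*k - 3) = (k - 2)*(k + 1)^2*(k - 3)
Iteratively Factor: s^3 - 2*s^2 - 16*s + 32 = (s + 4)*(s^2 - 6*s + 8) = (s - 2)*(s + 4)*(s - 4)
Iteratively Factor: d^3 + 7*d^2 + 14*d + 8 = (d + 4)*(d^2 + 3*d + 2) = (d + 1)*(d + 4)*(d + 2)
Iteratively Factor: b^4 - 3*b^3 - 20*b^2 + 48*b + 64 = (b - 4)*(b^3 + b^2 - 16*b - 16) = (b - 4)^2*(b^2 + 5*b + 4) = (b - 4)^2*(b + 1)*(b + 4)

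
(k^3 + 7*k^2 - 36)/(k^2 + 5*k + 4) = (k^3 + 7*k^2 - 36)/(k^2 + 5*k + 4)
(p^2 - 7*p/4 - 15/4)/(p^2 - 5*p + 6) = (p + 5/4)/(p - 2)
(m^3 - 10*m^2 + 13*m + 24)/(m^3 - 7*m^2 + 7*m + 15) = (m - 8)/(m - 5)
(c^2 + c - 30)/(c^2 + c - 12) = (c^2 + c - 30)/(c^2 + c - 12)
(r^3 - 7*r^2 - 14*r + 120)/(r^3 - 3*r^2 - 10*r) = (r^2 - 2*r - 24)/(r*(r + 2))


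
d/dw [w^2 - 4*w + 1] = 2*w - 4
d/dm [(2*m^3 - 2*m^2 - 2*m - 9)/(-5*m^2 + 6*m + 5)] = 2*(-5*m^4 + 12*m^3 + 4*m^2 - 55*m + 22)/(25*m^4 - 60*m^3 - 14*m^2 + 60*m + 25)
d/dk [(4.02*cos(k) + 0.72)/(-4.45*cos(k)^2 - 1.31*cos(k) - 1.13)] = (-17.889*cos(k)^2 - 6.408*cos(k) + 3.5994)*sin(k)/(19.8025*cos(k)^4 + 11.659*cos(k)^3 + 11.7731*cos(k)^2 + 2.9606*cos(k) + 1.2769)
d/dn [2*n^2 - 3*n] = 4*n - 3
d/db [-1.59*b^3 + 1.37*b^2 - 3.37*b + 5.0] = -4.77*b^2 + 2.74*b - 3.37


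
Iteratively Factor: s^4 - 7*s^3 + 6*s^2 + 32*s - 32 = (s + 2)*(s^3 - 9*s^2 + 24*s - 16) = (s - 1)*(s + 2)*(s^2 - 8*s + 16) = (s - 4)*(s - 1)*(s + 2)*(s - 4)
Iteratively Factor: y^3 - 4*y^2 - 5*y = (y)*(y^2 - 4*y - 5) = y*(y - 5)*(y + 1)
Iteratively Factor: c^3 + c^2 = (c)*(c^2 + c) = c^2*(c + 1)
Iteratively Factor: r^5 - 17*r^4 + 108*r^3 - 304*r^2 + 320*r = (r - 4)*(r^4 - 13*r^3 + 56*r^2 - 80*r) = (r - 4)^2*(r^3 - 9*r^2 + 20*r) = (r - 4)^3*(r^2 - 5*r) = r*(r - 4)^3*(r - 5)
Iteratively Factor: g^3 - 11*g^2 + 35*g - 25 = (g - 5)*(g^2 - 6*g + 5) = (g - 5)^2*(g - 1)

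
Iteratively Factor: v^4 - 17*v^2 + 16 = (v + 4)*(v^3 - 4*v^2 - v + 4) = (v + 1)*(v + 4)*(v^2 - 5*v + 4) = (v - 4)*(v + 1)*(v + 4)*(v - 1)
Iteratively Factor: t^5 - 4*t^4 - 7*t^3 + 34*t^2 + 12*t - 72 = (t - 3)*(t^4 - t^3 - 10*t^2 + 4*t + 24) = (t - 3)*(t - 2)*(t^3 + t^2 - 8*t - 12) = (t - 3)*(t - 2)*(t + 2)*(t^2 - t - 6) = (t - 3)^2*(t - 2)*(t + 2)*(t + 2)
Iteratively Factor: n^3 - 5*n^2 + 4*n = (n - 1)*(n^2 - 4*n) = (n - 4)*(n - 1)*(n)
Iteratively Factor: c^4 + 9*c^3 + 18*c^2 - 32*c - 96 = (c + 4)*(c^3 + 5*c^2 - 2*c - 24) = (c + 4)^2*(c^2 + c - 6) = (c - 2)*(c + 4)^2*(c + 3)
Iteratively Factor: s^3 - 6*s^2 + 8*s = (s - 2)*(s^2 - 4*s) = (s - 4)*(s - 2)*(s)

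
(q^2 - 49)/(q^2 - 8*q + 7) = (q + 7)/(q - 1)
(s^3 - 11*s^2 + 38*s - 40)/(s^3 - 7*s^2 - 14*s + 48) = (s^2 - 9*s + 20)/(s^2 - 5*s - 24)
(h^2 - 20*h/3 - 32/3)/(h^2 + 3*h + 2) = (3*h^2 - 20*h - 32)/(3*(h^2 + 3*h + 2))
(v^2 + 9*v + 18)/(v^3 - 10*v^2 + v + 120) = (v + 6)/(v^2 - 13*v + 40)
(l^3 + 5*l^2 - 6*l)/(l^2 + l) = (l^2 + 5*l - 6)/(l + 1)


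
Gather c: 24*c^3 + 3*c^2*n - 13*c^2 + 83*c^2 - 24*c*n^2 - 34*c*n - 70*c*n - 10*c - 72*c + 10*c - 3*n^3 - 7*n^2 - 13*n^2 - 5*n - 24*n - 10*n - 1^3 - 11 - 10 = 24*c^3 + c^2*(3*n + 70) + c*(-24*n^2 - 104*n - 72) - 3*n^3 - 20*n^2 - 39*n - 22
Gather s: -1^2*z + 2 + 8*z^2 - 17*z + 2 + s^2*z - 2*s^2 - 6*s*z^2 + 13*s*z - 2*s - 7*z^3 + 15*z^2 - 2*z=s^2*(z - 2) + s*(-6*z^2 + 13*z - 2) - 7*z^3 + 23*z^2 - 20*z + 4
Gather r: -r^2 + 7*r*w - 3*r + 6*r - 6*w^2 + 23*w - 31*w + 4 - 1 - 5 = -r^2 + r*(7*w + 3) - 6*w^2 - 8*w - 2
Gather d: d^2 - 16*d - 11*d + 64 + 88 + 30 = d^2 - 27*d + 182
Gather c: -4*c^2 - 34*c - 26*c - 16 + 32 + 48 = -4*c^2 - 60*c + 64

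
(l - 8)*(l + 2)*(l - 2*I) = l^3 - 6*l^2 - 2*I*l^2 - 16*l + 12*I*l + 32*I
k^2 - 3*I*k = k*(k - 3*I)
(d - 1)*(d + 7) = d^2 + 6*d - 7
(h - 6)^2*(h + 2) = h^3 - 10*h^2 + 12*h + 72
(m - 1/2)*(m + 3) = m^2 + 5*m/2 - 3/2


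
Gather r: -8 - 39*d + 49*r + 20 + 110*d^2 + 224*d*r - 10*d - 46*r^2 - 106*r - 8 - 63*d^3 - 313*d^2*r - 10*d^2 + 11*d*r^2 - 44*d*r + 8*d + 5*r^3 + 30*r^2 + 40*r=-63*d^3 + 100*d^2 - 41*d + 5*r^3 + r^2*(11*d - 16) + r*(-313*d^2 + 180*d - 17) + 4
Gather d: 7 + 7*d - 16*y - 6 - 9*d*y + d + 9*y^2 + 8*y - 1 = d*(8 - 9*y) + 9*y^2 - 8*y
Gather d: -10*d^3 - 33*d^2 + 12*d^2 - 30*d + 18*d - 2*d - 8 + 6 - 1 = -10*d^3 - 21*d^2 - 14*d - 3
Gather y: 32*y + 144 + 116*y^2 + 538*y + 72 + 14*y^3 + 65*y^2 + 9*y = 14*y^3 + 181*y^2 + 579*y + 216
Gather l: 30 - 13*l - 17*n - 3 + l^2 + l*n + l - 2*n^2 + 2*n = l^2 + l*(n - 12) - 2*n^2 - 15*n + 27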